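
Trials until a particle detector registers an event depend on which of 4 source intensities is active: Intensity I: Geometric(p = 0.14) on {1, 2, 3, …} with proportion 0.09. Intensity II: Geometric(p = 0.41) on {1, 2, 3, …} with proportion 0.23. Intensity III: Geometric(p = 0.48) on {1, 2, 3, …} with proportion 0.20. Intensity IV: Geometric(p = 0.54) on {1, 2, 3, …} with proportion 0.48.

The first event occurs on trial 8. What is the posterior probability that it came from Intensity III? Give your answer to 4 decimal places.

P(component k | x) = π_k·f_k(x) / marginal(x), where marginal(x) = Σ_j π_j·f_j(x).
Evaluate each component's likelihood at the observed value:
  f_I = 0.14·(1−0.14)^7 = 0.14·0.347928 = 0.0487099
  f_II = 0.41·(1−0.41)^7 = 0.41·0.0248865 = 0.0102035
  f_III = 0.48·(1−0.48)^7 = 0.48·0.0102807 = 0.00493474
  f_IV = 0.54·(1−0.54)^7 = 0.54·0.00435818 = 0.00235342
Weight by the priors:
  π_I·f_I = 0.09 × 0.0487099 = 0.00438389
  π_II·f_II = 0.23 × 0.0102035 = 0.0023468
  π_III·f_III = 0.20 × 0.00493474 = 0.000986949
  π_IV·f_IV = 0.48 × 0.00235342 = 0.00112964
Sum: 0.00438389 + 0.0023468 + 0.000986949 + 0.00112964 = 0.00884728
Responsibility of Intensity III: 0.000986949 / 0.00884728 ≈ 0.1116

0.1116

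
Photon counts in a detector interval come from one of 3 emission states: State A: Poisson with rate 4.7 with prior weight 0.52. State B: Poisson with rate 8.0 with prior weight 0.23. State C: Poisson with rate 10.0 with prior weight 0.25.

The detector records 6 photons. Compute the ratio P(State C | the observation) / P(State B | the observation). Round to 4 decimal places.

Only the two components matter; the odds are (P(Z=i) f_i(x)) / (P(Z=j) f_j(x)).
Evaluate each component's likelihood at the observed value:
  L_A = 0.136167
  L_B = 0.122138
  L_C = 0.0630555
Posterior odds = (P(Z=C)·L_C) / (P(Z=B)·L_B) = (0.25·0.0630555) / (0.23·0.122138) = 0.0157639 / 0.0280918 ≈ 0.5612

0.5612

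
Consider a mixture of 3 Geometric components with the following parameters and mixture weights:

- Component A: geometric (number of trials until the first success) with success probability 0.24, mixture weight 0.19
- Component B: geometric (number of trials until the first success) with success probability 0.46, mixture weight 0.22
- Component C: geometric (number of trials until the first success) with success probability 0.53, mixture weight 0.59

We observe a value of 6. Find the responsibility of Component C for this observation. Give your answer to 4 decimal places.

Posterior ∝ prior × likelihood, so P(k | x) ∝ w_k f_k(x); normalise over all components.
Geometric probabilities:
  f_A = 0.24·(1−0.24)^5 = 0.24·0.253553 = 0.0608526
  f_B = 0.46·(1−0.46)^5 = 0.46·0.0459165 = 0.0211216
  f_C = 0.53·(1−0.53)^5 = 0.53·0.0229345 = 0.0121553
Prior × likelihood for each component:
  w_A·f_A = 0.19 × 0.0608526 = 0.011562
  w_B·f_B = 0.22 × 0.0211216 = 0.00464675
  w_C·f_C = 0.59 × 0.0121553 = 0.00717162
Marginal: 0.011562 + 0.00464675 + 0.00717162 = 0.0233804
P(Component C | 6) = 0.00717162 / 0.0233804 ≈ 0.3067

0.3067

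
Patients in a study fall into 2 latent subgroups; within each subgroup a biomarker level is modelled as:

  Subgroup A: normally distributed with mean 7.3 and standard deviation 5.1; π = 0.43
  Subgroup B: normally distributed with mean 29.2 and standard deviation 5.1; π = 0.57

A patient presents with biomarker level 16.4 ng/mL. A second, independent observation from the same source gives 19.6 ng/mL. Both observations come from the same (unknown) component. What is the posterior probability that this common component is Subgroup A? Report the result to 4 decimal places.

0.5347

Posterior ∝ prior × likelihood, so P(k | x) ∝ π_k f_k(x); normalise over all components.
Since both observations come from the same component, the likelihood for component k is f_k(x₁)·f_k(x₂).
  p_A = [(1/(5.1·√(2π)))·exp(−(16.4−7.3)²/(2·5.1²)) = 0.078224·exp(-1.59189) = 0.0159218] × [0.00426854] = 6.79628e-05
  p_B = [(1/(5.1·√(2π)))·exp(−(16.4−29.2)²/(2·5.1²)) = 0.078224·exp(-3.14956) = 0.00335355] × [0.0133025] = 4.46105e-05
Weight by the priors:
  π_A·p_A = 0.43 × 6.79628e-05 = 2.9224e-05
  π_B·p_B = 0.57 × 4.46105e-05 = 2.5428e-05
Marginal: 2.9224e-05 + 2.5428e-05 = 5.4652e-05
So the posterior for Subgroup A is 2.9224e-05 / 5.4652e-05 ≈ 0.5347.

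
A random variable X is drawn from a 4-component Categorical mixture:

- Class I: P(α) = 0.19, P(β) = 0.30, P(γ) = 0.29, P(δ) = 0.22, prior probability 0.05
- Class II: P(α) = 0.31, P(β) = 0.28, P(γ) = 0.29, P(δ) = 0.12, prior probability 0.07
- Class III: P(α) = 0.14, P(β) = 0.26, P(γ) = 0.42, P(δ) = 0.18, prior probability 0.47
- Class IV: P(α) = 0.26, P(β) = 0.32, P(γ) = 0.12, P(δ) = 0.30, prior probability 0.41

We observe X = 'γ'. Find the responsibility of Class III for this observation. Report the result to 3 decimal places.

0.701

By Bayes' theorem, P(k | x) = π_k f_k(x) / Σ_j π_j f_j(x).
Evaluate each component's likelihood at the observed value:
  f_I = 0.29
  f_II = 0.29
  f_III = 0.42
  f_IV = 0.12
Weight by the priors:
  π_I·f_I = 0.05 × 0.29 = 0.0145
  π_II·f_II = 0.07 × 0.29 = 0.0203
  π_III·f_III = 0.47 × 0.42 = 0.1974
  π_IV·f_IV = 0.41 × 0.12 = 0.0492
Denominator: 0.0145 + 0.0203 + 0.1974 + 0.0492 = 0.2814
Responsibility of Class III: 0.1974 / 0.2814 ≈ 0.701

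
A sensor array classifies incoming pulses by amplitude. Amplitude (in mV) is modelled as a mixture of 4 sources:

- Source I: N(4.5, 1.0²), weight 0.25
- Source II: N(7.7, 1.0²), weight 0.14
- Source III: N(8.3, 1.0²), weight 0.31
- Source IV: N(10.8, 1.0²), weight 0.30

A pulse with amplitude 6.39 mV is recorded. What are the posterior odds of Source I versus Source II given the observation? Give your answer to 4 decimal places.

The posterior odds equal the prior odds times the likelihood ratio: (w_i/w_j)·(f_i(x)/f_j(x)).
Component likelihoods at x = 6.39 mV:
  L_I = (1/(1.0·√(2π)))·exp(−(6.39−4.5)²/(2·1.0²)) = 0.398942·exp(-1.78605) = 0.0668711
  L_II = (1/(1.0·√(2π)))·exp(−(6.39−7.7)²/(2·1.0²)) = 0.398942·exp(-0.85805) = 0.169147
  L_III = (1/(1.0·√(2π)))·exp(−(6.39−8.3)²/(2·1.0²)) = 0.398942·exp(-1.82405) = 0.0643777
  L_IV = (1/(1.0·√(2π)))·exp(−(6.39−10.8)²/(2·1.0²)) = 0.398942·exp(-9.72405) = 2.38676e-05
Posterior odds = (w_I·L_I) / (w_II·L_II) = (0.25·0.0668711) / (0.14·0.169147) = 0.0167178 / 0.0236805 ≈ 0.7060

0.7060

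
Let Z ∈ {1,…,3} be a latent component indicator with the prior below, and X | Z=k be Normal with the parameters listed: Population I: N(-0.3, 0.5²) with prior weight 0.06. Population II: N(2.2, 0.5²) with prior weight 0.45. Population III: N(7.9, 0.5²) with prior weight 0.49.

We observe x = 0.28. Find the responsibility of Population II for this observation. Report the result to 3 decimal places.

0.009

P(component k | x) = π_k·f_k(x) / marginal(x), where marginal(x) = Σ_j π_j·f_j(x).
Evaluate each component's likelihood at the observed value:
  p_I = (1/(0.5·√(2π)))·exp(−(0.28−-0.3)²/(2·0.5²)) = 0.797885·exp(-0.67280) = 0.407143
  p_II = (1/(0.5·√(2π)))·exp(−(0.28−2.2)²/(2·0.5²)) = 0.797885·exp(-7.37280) = 0.000501157
  p_III = (1/(0.5·√(2π)))·exp(−(0.28−7.9)²/(2·0.5²)) = 0.797885·exp(-116.12880) = 2.93659e-51
Prior × likelihood for each component:
  π_I·p_I = 0.06 × 0.407143 = 0.0244286
  π_II·p_II = 0.45 × 0.000501157 = 0.000225521
  π_III·p_III = 0.49 × 2.93659e-51 = 1.43893e-51
Denominator: 0.0244286 + 0.000225521 + 1.43893e-51 = 0.0246541
Responsibility of Population II: 0.000225521 / 0.0246541 ≈ 0.009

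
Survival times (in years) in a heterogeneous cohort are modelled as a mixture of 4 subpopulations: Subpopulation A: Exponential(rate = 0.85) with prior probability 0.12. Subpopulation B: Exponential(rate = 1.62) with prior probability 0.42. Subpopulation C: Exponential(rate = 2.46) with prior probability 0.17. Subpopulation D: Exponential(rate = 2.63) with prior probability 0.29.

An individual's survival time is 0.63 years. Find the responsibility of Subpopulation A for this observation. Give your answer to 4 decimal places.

By Bayes' theorem, P(k | x) = π_k f_k(x) / Σ_j π_j f_j(x).
Component likelihoods at x = 0.63 years:
  p_A = 0.85·e^(−0.85·0.63) = 0.85·e^(−0.5355) = 0.49757
  p_B = 1.62·e^(−1.62·0.63) = 1.62·e^(−1.0206) = 0.583813
  p_C = 2.46·e^(−2.46·0.63) = 2.46·e^(−1.5498) = 0.522234
  p_D = 2.63·e^(−2.63·0.63) = 2.63·e^(−1.6569) = 0.501618
Prior × likelihood for each component:
  π_A·p_A = 0.12 × 0.49757 = 0.0597084
  π_B·p_B = 0.42 × 0.583813 = 0.245202
  π_C·p_C = 0.17 × 0.522234 = 0.0887799
  π_D·p_D = 0.29 × 0.501618 = 0.145469
Evidence: 0.0597084 + 0.245202 + 0.0887799 + 0.145469 = 0.539159
Responsibility of Subpopulation A: 0.0597084 / 0.539159 ≈ 0.1107

0.1107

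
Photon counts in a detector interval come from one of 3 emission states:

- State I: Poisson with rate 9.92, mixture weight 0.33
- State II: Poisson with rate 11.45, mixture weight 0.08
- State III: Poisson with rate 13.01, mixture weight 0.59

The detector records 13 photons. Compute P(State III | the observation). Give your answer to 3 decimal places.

Apply Bayes' rule: the posterior for each component is proportional to its prior times its likelihood at x.
Evaluate each component's likelihood at the observed value:
  L_I = e^(−9.92)·9.92^13/13! = 0.0711492
  L_II = e^(−11.45)·11.45^13/13! = 0.0994304
  L_III = e^(−13.01)·13.01^13/13! = 0.109939
Weight by the priors:
  w_I·L_I = 0.33 × 0.0711492 = 0.0234792
  w_II·L_II = 0.08 × 0.0994304 = 0.00795443
  w_III·L_III = 0.59 × 0.109939 = 0.0648642
Evidence: 0.0234792 + 0.00795443 + 0.0648642 = 0.0962979
P(State III | 13 photons) = 0.0648642 / 0.0962979 ≈ 0.674

0.674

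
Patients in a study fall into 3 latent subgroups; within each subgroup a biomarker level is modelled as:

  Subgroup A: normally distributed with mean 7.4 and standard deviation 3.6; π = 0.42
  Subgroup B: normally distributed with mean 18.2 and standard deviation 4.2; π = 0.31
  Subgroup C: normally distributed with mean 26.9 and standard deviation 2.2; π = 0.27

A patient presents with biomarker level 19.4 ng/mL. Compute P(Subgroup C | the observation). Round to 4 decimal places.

Posterior ∝ prior × likelihood, so P(k | x) ∝ π_k f_k(x); normalise over all components.
Normal densities:
  L_A = (1/(3.6·√(2π)))·exp(−(19.4−7.4)²/(2·3.6²)) = 0.110817·exp(-5.55556) = 0.000428411
  L_B = (1/(4.2·√(2π)))·exp(−(19.4−18.2)²/(2·4.2²)) = 0.094986·exp(-0.04082) = 0.0911873
  L_C = (1/(2.2·√(2π)))·exp(−(19.4−26.9)²/(2·2.2²)) = 0.181337·exp(-5.81095) = 0.00054303
Multiply by the mixture weights:
  π_A·L_A = 0.42 × 0.000428411 = 0.000179933
  π_B·L_B = 0.31 × 0.0911873 = 0.0282681
  π_C·L_C = 0.27 × 0.00054303 = 0.000146618
Evidence: 0.000179933 + 0.0282681 + 0.000146618 = 0.0285946
P(Subgroup C | the observation) ≈ 0.0051

0.0051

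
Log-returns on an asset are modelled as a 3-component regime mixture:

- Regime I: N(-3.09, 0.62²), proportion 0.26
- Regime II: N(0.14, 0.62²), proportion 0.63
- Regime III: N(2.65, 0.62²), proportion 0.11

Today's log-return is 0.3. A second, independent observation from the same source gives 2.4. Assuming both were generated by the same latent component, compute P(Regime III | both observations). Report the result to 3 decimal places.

P(component k | x) = π_k·f_k(x) / marginal(x), where marginal(x) = Σ_j π_j·f_j(x).
Since both observations come from the same component, the likelihood for component k is f_k(x₁)·f_k(x₂).
  p_I = [2.0732e-07] × [6.059e-18] = 1.25615e-24
  p_II = [0.622382] × [0.000837991] = 0.00052155
  p_III = [0.000488498] × [0.593215] = 0.000289784
Prior × likelihood for each component:
  π_I·p_I = 0.26 × 1.25615e-24 = 3.26599e-25
  π_II·p_II = 0.63 × 0.00052155 = 0.000328577
  π_III·p_III = 0.11 × 0.000289784 = 3.18763e-05
Denominator: 3.26599e-25 + 0.000328577 + 3.18763e-05 = 0.000360453
P(Regime III | x₁,x₂) ≈ 0.088

0.088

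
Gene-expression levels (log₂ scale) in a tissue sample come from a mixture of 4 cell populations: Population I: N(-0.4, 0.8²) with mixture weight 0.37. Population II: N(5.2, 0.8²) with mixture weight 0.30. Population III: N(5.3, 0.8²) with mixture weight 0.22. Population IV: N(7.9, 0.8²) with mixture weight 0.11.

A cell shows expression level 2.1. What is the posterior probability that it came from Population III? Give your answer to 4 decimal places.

0.0243

By Bayes' theorem, P(k | x) = π_k f_k(x) / Σ_j π_j f_j(x).
Component likelihoods at x = 2.1:
  f_I = 0.00377782
  f_II = 0.000273665
  f_III = 0.000167288
  f_IV = 1.92317e-12
Prior × likelihood for each component:
  π_I·f_I = 0.37 × 0.00377782 = 0.00139779
  π_II·f_II = 0.30 × 0.000273665 = 8.20994e-05
  π_III·f_III = 0.22 × 0.000167288 = 3.68033e-05
  π_IV·f_IV = 0.11 × 1.92317e-12 = 2.11549e-13
Marginal: 0.00139779 + 8.20994e-05 + 3.68033e-05 + 2.11549e-13 = 0.0015167
So the posterior for Population III is 3.68033e-05 / 0.0015167 ≈ 0.0243.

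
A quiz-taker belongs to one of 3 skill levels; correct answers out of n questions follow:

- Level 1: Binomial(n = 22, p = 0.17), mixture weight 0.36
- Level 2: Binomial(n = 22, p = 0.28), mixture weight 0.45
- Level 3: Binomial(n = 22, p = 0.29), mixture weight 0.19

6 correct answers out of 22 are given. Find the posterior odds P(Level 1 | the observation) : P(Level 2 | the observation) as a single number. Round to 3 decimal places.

0.390

The posterior odds equal the prior odds times the likelihood ratio: (π_i/π_j)·(f_i(x)/f_j(x)).
Component likelihoods at x = 6 correct answers out of 22:
  f_1 = C(22,6)·0.17^6·0.83^16 = 74613·2.41376e-05·0.0507282 = 0.0913603
  f_2 = C(22,6)·0.28^6·0.72^16 = 74613·0.00048189·0.00521579 = 0.187535
  f_3 = C(22,6)·0.29^6·0.71^16 = 74613·0.000594823·0.00416998 = 0.18507
Odds = (0.36/0.45) × (0.0913603/0.187535) = 0.8 × 0.487164 ≈ 0.390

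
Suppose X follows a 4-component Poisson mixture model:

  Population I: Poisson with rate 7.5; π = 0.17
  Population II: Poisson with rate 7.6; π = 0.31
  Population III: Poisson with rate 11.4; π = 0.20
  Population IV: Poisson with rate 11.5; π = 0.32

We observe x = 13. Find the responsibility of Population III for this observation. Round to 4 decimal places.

By Bayes' theorem, P(k | x) = π_k f_k(x) / Σ_j π_j f_j(x).
Component likelihoods at x = 13:
  p_I = 0.0211012
  p_II = 0.0226808
  p_III = 0.0987474
  p_IV = 0.100093
Prior × likelihood for each component:
  π_I·p_I = 0.17 × 0.0211012 = 0.00358721
  π_II·p_II = 0.31 × 0.0226808 = 0.00703105
  π_III·p_III = 0.20 × 0.0987474 = 0.0197495
  π_IV·p_IV = 0.32 × 0.100093 = 0.0320299
Evidence: 0.00358721 + 0.00703105 + 0.0197495 + 0.0320299 = 0.0623976
Responsibility of Population III: 0.0197495 / 0.0623976 ≈ 0.3165

0.3165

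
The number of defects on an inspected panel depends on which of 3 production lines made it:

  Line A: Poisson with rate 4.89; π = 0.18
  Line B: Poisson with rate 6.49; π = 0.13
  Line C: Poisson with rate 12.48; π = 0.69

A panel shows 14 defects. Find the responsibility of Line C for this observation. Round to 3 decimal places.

By Bayes' theorem, P(k | x) = π_k f_k(x) / Σ_j π_j f_j(x).
Component likelihoods at x = 14 defects:
  f_A = e^(−4.89)·4.89^14/14! = 0.00038567
  f_B = e^(−6.49)·6.49^14/14! = 0.00409681
  f_C = e^(−12.48)·12.48^14/14! = 0.0969618
Unnormalised posteriors:
  π_A·f_A = 0.18 × 0.00038567 = 6.94206e-05
  π_B·f_B = 0.13 × 0.00409681 = 0.000532586
  π_C·f_C = 0.69 × 0.0969618 = 0.0669036
Marginal: 6.94206e-05 + 0.000532586 + 0.0669036 = 0.0675057
So the posterior for Line C is 0.0669036 / 0.0675057 ≈ 0.991.

0.991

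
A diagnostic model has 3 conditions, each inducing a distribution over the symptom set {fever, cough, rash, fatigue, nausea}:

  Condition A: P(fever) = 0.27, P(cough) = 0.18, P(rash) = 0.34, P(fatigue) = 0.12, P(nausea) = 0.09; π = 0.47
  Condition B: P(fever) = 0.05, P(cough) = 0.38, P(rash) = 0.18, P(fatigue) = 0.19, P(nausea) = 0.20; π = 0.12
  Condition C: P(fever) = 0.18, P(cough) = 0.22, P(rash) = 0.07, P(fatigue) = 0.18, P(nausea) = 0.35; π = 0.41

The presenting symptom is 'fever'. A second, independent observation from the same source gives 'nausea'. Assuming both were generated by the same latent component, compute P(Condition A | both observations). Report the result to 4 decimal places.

0.2970

Posterior ∝ prior × likelihood, so P(k | x) ∝ P(Z=k) f_k(x); normalise over all components.
Since both observations come from the same component, the likelihood for component k is f_k(x₁)·f_k(x₂).
  L_A = [P(fever | comp) = 0.27] × [0.09] = 0.0243
  L_B = [P(fever | comp) = 0.05] × [0.2] = 0.01
  L_C = [P(fever | comp) = 0.18] × [0.35] = 0.063
Multiply by the mixture weights:
  P(Z=A)·L_A = 0.47 × 0.0243 = 0.011421
  P(Z=B)·L_B = 0.12 × 0.01 = 0.0012
  P(Z=C)·L_C = 0.41 × 0.063 = 0.02583
Normaliser: 0.011421 + 0.0012 + 0.02583 = 0.038451
P(Condition A | x₁,x₂) ≈ 0.2970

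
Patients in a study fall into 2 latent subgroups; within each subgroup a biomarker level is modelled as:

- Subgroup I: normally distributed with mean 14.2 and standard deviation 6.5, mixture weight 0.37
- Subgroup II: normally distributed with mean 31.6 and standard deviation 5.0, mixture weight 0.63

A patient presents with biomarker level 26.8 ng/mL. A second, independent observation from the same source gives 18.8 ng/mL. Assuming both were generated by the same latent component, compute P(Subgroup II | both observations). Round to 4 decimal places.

0.3655

The responsibility of component k is P(Z=k) f_k(x) divided by Σ_j P(Z=j) f_j(x).
Since both observations come from the same component, the likelihood for component k is f_k(x₁)·f_k(x₂).
  f_I = [0.00937642] × [0.0477797] = 0.000448002
  f_II = [0.0503289] × [0.00301192] = 0.000151587
Prior × likelihood for each component:
  P(Z=I)·f_I = 0.37 × 0.000448002 = 0.000165761
  P(Z=II)·f_II = 0.63 × 0.000151587 = 9.54996e-05
Normaliser: 0.000165761 + 9.54996e-05 = 0.00026126
Responsibility of Subgroup II: 9.54996e-05 / 0.00026126 ≈ 0.3655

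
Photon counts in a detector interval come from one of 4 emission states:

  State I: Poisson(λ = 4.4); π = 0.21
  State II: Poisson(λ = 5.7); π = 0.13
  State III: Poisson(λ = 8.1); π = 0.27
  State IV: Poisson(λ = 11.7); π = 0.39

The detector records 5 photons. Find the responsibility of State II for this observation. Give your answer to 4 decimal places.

P(component k | x) = w_k·f_k(x) / marginal(x), where marginal(x) = Σ_j w_j·f_j(x).
Poisson probabilities:
  p_I = 0.168728
  p_II = 0.16777
  p_III = 0.088198
  p_IV = 0.0151531
Multiply by the mixture weights:
  w_I·p_I = 0.21 × 0.168728 = 0.0354328
  w_II·p_II = 0.13 × 0.16777 = 0.0218101
  w_III·p_III = 0.27 × 0.088198 = 0.0238134
  w_IV·p_IV = 0.39 × 0.0151531 = 0.00590972
Denominator: 0.0354328 + 0.0218101 + 0.0238134 + 0.00590972 = 0.0869661
Responsibility of State II: 0.0218101 / 0.0869661 ≈ 0.2508

0.2508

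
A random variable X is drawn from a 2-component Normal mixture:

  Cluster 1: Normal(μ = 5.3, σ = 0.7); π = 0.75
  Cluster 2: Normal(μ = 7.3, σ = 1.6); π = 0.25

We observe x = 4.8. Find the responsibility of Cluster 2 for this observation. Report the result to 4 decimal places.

0.0526

P(component k | x) = π_k·f_k(x) / marginal(x), where marginal(x) = Σ_j π_j·f_j(x).
Evaluate each component's likelihood at the observed value:
  f_1 = (1/(0.7·√(2π)))·exp(−(4.8−5.3)²/(2·0.7²)) = 0.569918·exp(-0.25510) = 0.441593
  f_2 = (1/(1.6·√(2π)))·exp(−(4.8−7.3)²/(2·1.6²)) = 0.249339·exp(-1.22070) = 0.0735606
Weight by the priors:
  π_1·f_1 = 0.75 × 0.441593 = 0.331195
  π_2·f_2 = 0.25 × 0.0735606 = 0.0183902
Evidence: 0.331195 + 0.0183902 = 0.349585
P(Cluster 2 | data) ≈ 0.0526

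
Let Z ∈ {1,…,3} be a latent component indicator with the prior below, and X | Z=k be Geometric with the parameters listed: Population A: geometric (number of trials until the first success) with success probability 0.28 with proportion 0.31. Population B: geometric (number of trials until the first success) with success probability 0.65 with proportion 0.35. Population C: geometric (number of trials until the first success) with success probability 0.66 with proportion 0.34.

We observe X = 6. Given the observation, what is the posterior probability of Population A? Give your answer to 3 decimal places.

Posterior ∝ prior × likelihood, so P(k | x) ∝ π_k f_k(x); normalise over all components.
Evaluate each component's likelihood at the observed value:
  f_A = 0.28·(1−0.28)^5 = 0.28·0.193492 = 0.0541777
  f_B = 0.65·(1−0.65)^5 = 0.65·0.00525219 = 0.00341392
  f_C = 0.66·(1−0.66)^5 = 0.66·0.00454354 = 0.00299874
Multiply by the mixture weights:
  π_A·f_A = 0.31 × 0.0541777 = 0.0167951
  π_B·f_B = 0.35 × 0.00341392 = 0.00119487
  π_C·f_C = 0.34 × 0.00299874 = 0.00101957
Evidence: 0.0167951 + 0.00119487 + 0.00101957 = 0.0190095
P(Population A | 6) ≈ 0.884

0.884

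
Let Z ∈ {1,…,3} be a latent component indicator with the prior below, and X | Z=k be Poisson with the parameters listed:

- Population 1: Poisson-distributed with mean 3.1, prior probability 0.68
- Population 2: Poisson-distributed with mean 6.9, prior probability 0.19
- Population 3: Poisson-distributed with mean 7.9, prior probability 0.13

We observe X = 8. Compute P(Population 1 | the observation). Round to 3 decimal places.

The responsibility of component k is w_k f_k(x) divided by Σ_j w_j f_j(x).
Evaluate each component's likelihood at the observed value:
  p_1 = e^(−3.1)·3.1^8/8! = 0.00952928
  p_2 = e^(−6.9)·6.9^8/8! = 0.128422
  p_3 = e^(−7.9)·7.9^8/8! = 0.139499
Unnormalised posteriors:
  w_1·p_1 = 0.68 × 0.00952928 = 0.00647991
  w_2·p_2 = 0.19 × 0.128422 = 0.0244002
  w_3·p_3 = 0.13 × 0.139499 = 0.0181348
Normaliser: 0.00647991 + 0.0244002 + 0.0181348 = 0.049015
So the posterior for Population 1 is 0.00647991 / 0.049015 ≈ 0.132.

0.132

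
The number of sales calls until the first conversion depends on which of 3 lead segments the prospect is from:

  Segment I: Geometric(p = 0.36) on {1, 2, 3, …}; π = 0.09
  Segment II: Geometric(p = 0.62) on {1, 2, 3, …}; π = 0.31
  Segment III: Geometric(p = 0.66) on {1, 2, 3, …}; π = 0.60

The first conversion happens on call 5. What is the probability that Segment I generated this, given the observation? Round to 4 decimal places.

Posterior ∝ prior × likelihood, so P(k | x) ∝ π_k f_k(x); normalise over all components.
Evaluate each component's likelihood at the observed value:
  f_I = 0.060398
  f_II = 0.0129278
  f_III = 0.00881982
Prior × likelihood for each component:
  π_I·f_I = 0.09 × 0.060398 = 0.00543582
  π_II·f_II = 0.31 × 0.0129278 = 0.00400763
  π_III·f_III = 0.60 × 0.00881982 = 0.00529189
Sum: 0.00543582 + 0.00400763 + 0.00529189 = 0.0147353
Responsibility of Segment I: 0.00543582 / 0.0147353 ≈ 0.3689

0.3689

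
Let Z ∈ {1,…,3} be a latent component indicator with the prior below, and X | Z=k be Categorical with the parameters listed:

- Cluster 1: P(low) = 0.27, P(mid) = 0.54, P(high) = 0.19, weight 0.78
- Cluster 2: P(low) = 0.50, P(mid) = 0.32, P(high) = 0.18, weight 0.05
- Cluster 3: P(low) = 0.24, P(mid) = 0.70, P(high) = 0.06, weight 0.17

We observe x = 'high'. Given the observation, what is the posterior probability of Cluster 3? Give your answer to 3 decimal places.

0.061

Apply Bayes' rule: the posterior for each component is proportional to its prior times its likelihood at x.
Evaluate each component's likelihood at the observed value:
  L_1 = P(high | comp) = 0.19
  L_2 = P(high | comp) = 0.18
  L_3 = P(high | comp) = 0.06
Unnormalised posteriors:
  π_1·L_1 = 0.78 × 0.19 = 0.1482
  π_2·L_2 = 0.05 × 0.18 = 0.009
  π_3·L_3 = 0.17 × 0.06 = 0.0102
Normaliser: 0.1482 + 0.009 + 0.0102 = 0.1674
So the posterior for Cluster 3 is 0.0102 / 0.1674 ≈ 0.061.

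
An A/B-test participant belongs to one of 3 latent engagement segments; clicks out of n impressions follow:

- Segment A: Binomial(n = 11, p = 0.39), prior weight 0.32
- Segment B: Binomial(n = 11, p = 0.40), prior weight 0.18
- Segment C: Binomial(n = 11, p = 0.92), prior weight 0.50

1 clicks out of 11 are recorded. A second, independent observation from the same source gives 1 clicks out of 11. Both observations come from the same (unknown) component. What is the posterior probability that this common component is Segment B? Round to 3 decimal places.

0.298

By Bayes' theorem, P(k | x) = P(Z=k) f_k(x) / Σ_j P(Z=j) f_j(x).
Since both observations come from the same component, the likelihood for component k is f_k(x₁)·f_k(x₂).
  L_A = [0.0306024] × [0.0306024] = 0.000936508
  L_B = [0.0266051] × [0.0266051] = 0.000707832
  L_C = [1.08663e-10] × [1.08663e-10] = 1.18076e-20
Multiply by the mixture weights:
  P(Z=A)·L_A = 0.32 × 0.000936508 = 0.000299682
  P(Z=B)·L_B = 0.18 × 0.000707832 = 0.00012741
  P(Z=C)·L_C = 0.50 × 1.18076e-20 = 5.90379e-21
Sum: 0.000299682 + 0.00012741 + 5.90379e-21 = 0.000427092
P(Segment B | x) = 0.00012741 / 0.000427092 ≈ 0.298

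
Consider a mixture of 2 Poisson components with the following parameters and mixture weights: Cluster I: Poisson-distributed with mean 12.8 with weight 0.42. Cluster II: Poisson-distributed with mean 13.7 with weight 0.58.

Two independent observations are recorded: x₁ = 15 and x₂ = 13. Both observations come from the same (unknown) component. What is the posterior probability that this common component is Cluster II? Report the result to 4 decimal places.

0.6048

Apply Bayes' rule: the posterior for each component is proportional to its prior times its likelihood at x.
Since both observations come from the same component, the likelihood for component k is f_k(x₁)·f_k(x₂).
  f_I = [e^(−12.8)·12.8^15/15! = 0.0856408] × [0.109769] = 0.00940071
  f_II = [e^(−13.7)·13.7^15/15! = 0.0964883] × [0.107957] = 0.0104166
Unnormalised posteriors:
  w_I·f_I = 0.42 × 0.00940071 = 0.0039483
  w_II·f_II = 0.58 × 0.0104166 = 0.00604164
Denominator: 0.0039483 + 0.00604164 = 0.00998994
P(Cluster II | x₁,x₂) = 0.00604164 / 0.00998994 ≈ 0.6048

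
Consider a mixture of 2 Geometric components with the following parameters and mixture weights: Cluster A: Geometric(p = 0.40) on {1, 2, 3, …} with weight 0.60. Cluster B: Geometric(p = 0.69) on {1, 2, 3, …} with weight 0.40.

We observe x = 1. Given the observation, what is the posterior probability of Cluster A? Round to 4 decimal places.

The responsibility of component k is π_k f_k(x) divided by Σ_j π_j f_j(x).
Evaluate each component's likelihood at the observed value:
  f_A = 0.40·(1−0.40)^0 = 0.40·1 = 0.4
  f_B = 0.69·(1−0.69)^0 = 0.69·1 = 0.69
Weight by the priors:
  π_A·f_A = 0.60 × 0.4 = 0.24
  π_B·f_B = 0.40 × 0.69 = 0.276
Normaliser: 0.24 + 0.276 = 0.516
P(Cluster A | the observation) ≈ 0.4651

0.4651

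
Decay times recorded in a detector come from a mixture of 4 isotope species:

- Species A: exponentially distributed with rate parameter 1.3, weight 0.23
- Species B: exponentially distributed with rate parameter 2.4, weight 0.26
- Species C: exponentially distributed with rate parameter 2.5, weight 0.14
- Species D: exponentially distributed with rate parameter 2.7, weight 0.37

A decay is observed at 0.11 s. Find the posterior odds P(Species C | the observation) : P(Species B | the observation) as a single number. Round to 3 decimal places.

0.555

The posterior odds equal the prior odds times the likelihood ratio: (w_i/w_j)·(f_i(x)/f_j(x)).
Evaluate each component's likelihood at the observed value:
  f_A = 1.3·e^(−1.3·0.11) = 1.3·e^(−0.1430) = 1.12678
  f_B = 2.4·e^(−2.4·0.11) = 2.4·e^(−0.2640) = 1.84314
  f_C = 2.5·e^(−2.5·0.11) = 2.5·e^(−0.2750) = 1.89893
  f_D = 2.7·e^(−2.7·0.11) = 2.7·e^(−0.2970) = 2.00622
0.26585 / 0.479215 ≈ 0.555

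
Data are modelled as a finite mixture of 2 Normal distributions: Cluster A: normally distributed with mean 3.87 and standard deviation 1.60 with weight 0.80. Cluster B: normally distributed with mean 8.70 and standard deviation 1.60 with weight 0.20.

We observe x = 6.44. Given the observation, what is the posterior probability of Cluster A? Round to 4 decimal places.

0.7491

Apply Bayes' rule: the posterior for each component is proportional to its prior times its likelihood at x.
Evaluate each component's likelihood at the observed value:
  p_A = (1/(1.60·√(2π)))·exp(−(6.44−3.87)²/(2·1.60²)) = 0.249339·exp(-1.29002) = 0.0686344
  p_B = (1/(1.60·√(2π)))·exp(−(6.44−8.70)²/(2·1.60²)) = 0.249339·exp(-0.99758) = 0.0919491
Unnormalised posteriors:
  π_A·p_A = 0.80 × 0.0686344 = 0.0549075
  π_B·p_B = 0.20 × 0.0919491 = 0.0183898
Normaliser: 0.0549075 + 0.0183898 = 0.0732973
P(Cluster A | the observation) ≈ 0.7491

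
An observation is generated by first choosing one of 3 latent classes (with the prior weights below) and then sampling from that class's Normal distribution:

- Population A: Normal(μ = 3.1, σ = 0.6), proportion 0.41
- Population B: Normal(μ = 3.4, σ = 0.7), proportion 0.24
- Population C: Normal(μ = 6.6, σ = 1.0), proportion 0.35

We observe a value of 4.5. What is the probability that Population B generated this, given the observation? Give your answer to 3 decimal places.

0.544

Posterior ∝ prior × likelihood, so P(k | x) ∝ π_k f_k(x); normalise over all components.
Component likelihoods at x = 4.5:
  f_A = 0.0437031
  f_B = 0.165803
  f_C = 0.0439836
Weight by the priors:
  π_A·f_A = 0.41 × 0.0437031 = 0.0179183
  π_B·f_B = 0.24 × 0.165803 = 0.0397926
  π_C·f_C = 0.35 × 0.0439836 = 0.0153943
Marginal: 0.0179183 + 0.0397926 + 0.0153943 = 0.0731052
Responsibility of Population B: 0.0397926 / 0.0731052 ≈ 0.544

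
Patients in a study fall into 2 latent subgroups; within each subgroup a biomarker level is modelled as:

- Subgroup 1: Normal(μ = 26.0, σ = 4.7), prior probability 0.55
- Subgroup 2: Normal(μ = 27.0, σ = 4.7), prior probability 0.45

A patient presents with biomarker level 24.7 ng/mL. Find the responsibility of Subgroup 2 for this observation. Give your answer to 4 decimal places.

0.4299

P(component k | x) = π_k·f_k(x) / marginal(x), where marginal(x) = Σ_j π_j·f_j(x).
Evaluate each component's likelihood at the observed value:
  L_1 = (1/(4.7·√(2π)))·exp(−(24.7−26.0)²/(2·4.7²)) = 0.084881·exp(-0.03825) = 0.0816957
  L_2 = (1/(4.7·√(2π)))·exp(−(24.7−27.0)²/(2·4.7²)) = 0.084881·exp(-0.11974) = 0.0753028
Weight by the priors:
  π_1·L_1 = 0.55 × 0.0816957 = 0.0449326
  π_2·L_2 = 0.45 × 0.0753028 = 0.0338862
Evidence: 0.0449326 + 0.0338862 = 0.0788189
Responsibility of Subgroup 2: 0.0338862 / 0.0788189 ≈ 0.4299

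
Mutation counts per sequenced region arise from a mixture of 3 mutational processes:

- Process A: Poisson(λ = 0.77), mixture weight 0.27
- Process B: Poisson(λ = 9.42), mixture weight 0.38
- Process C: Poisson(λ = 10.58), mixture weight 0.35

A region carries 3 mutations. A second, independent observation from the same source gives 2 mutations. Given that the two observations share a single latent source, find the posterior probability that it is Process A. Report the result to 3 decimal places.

Posterior ∝ prior × likelihood, so P(k | x) ∝ π_k f_k(x); normalise over all components.
Since both observations come from the same component, the likelihood for component k is f_k(x₁)·f_k(x₂).
  L_A = [e^(−0.77)·0.77^3/3! = 0.0352301] × [0.13726] = 0.00483569
  L_B = [e^(−9.42)·9.42^3/3! = 0.0112966] × [0.00359764] = 4.06411e-05
  L_C = [e^(−10.58)·10.58^3/3! = 0.0050173] × [0.00142268] = 7.13799e-06
Unnormalised posteriors:
  π_A·L_A = 0.27 × 0.00483569 = 0.00130564
  π_B·L_B = 0.38 × 4.06411e-05 = 1.54436e-05
  π_C·L_C = 0.35 × 7.13799e-06 = 2.4983e-06
Denominator: 0.00130564 + 1.54436e-05 + 2.4983e-06 = 0.00132358
Responsibility of Process A: 0.00130564 / 0.00132358 ≈ 0.986

0.986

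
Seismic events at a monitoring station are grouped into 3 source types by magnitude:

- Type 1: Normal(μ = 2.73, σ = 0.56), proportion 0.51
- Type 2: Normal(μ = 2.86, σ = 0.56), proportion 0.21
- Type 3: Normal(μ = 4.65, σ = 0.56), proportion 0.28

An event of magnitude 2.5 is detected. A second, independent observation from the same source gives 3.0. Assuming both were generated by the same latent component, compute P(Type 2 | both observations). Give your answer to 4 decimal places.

P(component k | x) = w_k·f_k(x) / marginal(x), where marginal(x) = Σ_j w_j·f_j(x).
Since both observations come from the same component, the likelihood for component k is f_k(x₁)·f_k(x₂).
  p_1 = [(1/(0.56·√(2π)))·exp(−(2.5−2.73)²/(2·0.56²)) = 0.712397·exp(-0.08434) = 0.654775] × [0.634225] = 0.415275
  p_2 = [(1/(0.56·√(2π)))·exp(−(2.5−2.86)²/(2·0.56²)) = 0.712397·exp(-0.20663) = 0.579406] × [0.690479] = 0.400067
  p_3 = [(1/(0.56·√(2π)))·exp(−(2.5−4.65)²/(2·0.56²)) = 0.712397·exp(-7.37006) = 0.00044869] × [0.00928049] = 4.16407e-06
Prior × likelihood for each component:
  w_1·p_1 = 0.51 × 0.415275 = 0.21179
  w_2·p_2 = 0.21 × 0.400067 = 0.0840141
  w_3·p_3 = 0.28 × 4.16407e-06 = 1.16594e-06
Sum: 0.21179 + 0.0840141 + 1.16594e-06 = 0.295806
P(Type 2 | x) ≈ 0.2840

0.2840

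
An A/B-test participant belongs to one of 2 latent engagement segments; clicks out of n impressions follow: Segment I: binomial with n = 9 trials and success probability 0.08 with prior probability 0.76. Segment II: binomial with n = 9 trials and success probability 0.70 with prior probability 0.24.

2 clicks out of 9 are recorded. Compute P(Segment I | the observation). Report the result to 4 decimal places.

0.9906

The responsibility of component k is π_k f_k(x) divided by Σ_j π_j f_j(x).
Binomial probabilities:
  L_I = C(9,2)·0.08^2·0.92^7 = 36·0.0064·0.557847 = 0.128528
  L_II = C(9,2)·0.70^2·0.30^7 = 36·0.49·0.0002187 = 0.00385787
Unnormalised posteriors:
  π_I·L_I = 0.76 × 0.128528 = 0.0976812
  π_II·L_II = 0.24 × 0.00385787 = 0.000925888
Evidence: 0.0976812 + 0.000925888 = 0.0986071
P(Segment I | the observation) = 0.0976812 / 0.0986071 ≈ 0.9906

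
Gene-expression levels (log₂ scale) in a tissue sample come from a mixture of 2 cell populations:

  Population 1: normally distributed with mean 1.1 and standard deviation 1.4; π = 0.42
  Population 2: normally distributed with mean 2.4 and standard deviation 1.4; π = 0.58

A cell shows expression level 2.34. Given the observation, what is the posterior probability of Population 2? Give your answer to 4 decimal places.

P(component k | x) = w_k·f_k(x) / marginal(x), where marginal(x) = Σ_j w_j·f_j(x).
Component likelihoods at x = 2.34:
  f_1 = (1/(1.4·√(2π)))·exp(−(2.34−1.1)²/(2·1.4²)) = 0.284959·exp(-0.39224) = 0.192501
  f_2 = (1/(1.4·√(2π)))·exp(−(2.34−2.4)²/(2·1.4²)) = 0.284959·exp(-0.00092) = 0.284697
Multiply by the mixture weights:
  w_1·f_1 = 0.42 × 0.192501 = 0.0808503
  w_2·f_2 = 0.58 × 0.284697 = 0.165124
Evidence: 0.0808503 + 0.165124 = 0.245975
P(Population 2 | the observation) = 0.165124 / 0.245975 ≈ 0.6713

0.6713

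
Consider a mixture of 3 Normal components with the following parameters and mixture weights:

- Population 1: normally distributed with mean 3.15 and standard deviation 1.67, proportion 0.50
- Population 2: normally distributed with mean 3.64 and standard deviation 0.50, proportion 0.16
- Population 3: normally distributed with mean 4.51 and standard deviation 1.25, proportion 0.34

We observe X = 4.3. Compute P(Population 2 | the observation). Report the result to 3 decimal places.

By Bayes' theorem, P(k | x) = w_k f_k(x) / Σ_j w_j f_j(x).
Evaluate each component's likelihood at the observed value:
  L_1 = 0.188461
  L_2 = 0.333874
  L_3 = 0.314682
Multiply by the mixture weights:
  w_1·L_1 = 0.50 × 0.188461 = 0.0942306
  w_2·L_2 = 0.16 × 0.333874 = 0.0534199
  w_3·L_3 = 0.34 × 0.314682 = 0.106992
Evidence: 0.0942306 + 0.0534199 + 0.106992 = 0.254642
Responsibility of Population 2: 0.0534199 / 0.254642 ≈ 0.210

0.210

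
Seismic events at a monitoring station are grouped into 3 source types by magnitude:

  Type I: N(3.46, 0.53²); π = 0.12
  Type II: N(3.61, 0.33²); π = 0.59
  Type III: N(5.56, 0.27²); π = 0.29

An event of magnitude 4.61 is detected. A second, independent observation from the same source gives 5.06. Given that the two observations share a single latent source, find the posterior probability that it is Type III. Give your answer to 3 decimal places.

0.774

Posterior ∝ prior × likelihood, so P(k | x) ∝ P(Z=k) f_k(x); normalise over all components.
Since both observations come from the same component, the likelihood for component k is f_k(x₁)·f_k(x₂).
  p_I = [(1/(0.53·√(2π)))·exp(−(4.61−3.46)²/(2·0.53²)) = 0.752721·exp(-2.35404) = 0.0714969] × [0.0079004] = 0.000564854
  p_II = [(1/(0.33·√(2π)))·exp(−(4.61−3.61)²/(2·0.33²)) = 1.208916·exp(-4.59137) = 0.0122572] × [7.76245e-05] = 9.51457e-07
  p_III = [(1/(0.27·√(2π)))·exp(−(4.61−5.56)²/(2·0.27²)) = 1.477564·exp(-6.18999) = 0.00302879] × [0.265994] = 0.000805639
Multiply by the mixture weights:
  P(Z=I)·p_I = 0.12 × 0.000564854 = 6.77825e-05
  P(Z=II)·p_II = 0.59 × 9.51457e-07 = 5.61359e-07
  P(Z=III)·p_III = 0.29 × 0.000805639 = 0.000233635
Normaliser: 6.77825e-05 + 5.61359e-07 + 0.000233635 = 0.000301979
P(Type III | x₁, x₂) ≈ 0.774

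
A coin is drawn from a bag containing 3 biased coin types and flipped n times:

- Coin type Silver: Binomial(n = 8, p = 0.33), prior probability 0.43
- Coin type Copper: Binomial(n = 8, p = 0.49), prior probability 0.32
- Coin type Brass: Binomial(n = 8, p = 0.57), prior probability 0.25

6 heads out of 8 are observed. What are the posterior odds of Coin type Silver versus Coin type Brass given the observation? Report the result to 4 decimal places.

0.1572

Only the two components matter; the odds are (π_i f_i(x)) / (π_j f_j(x)).
Component likelihoods at x = 6 heads out of 8:
  f_Silver = 0.0162327
  f_Copper = 0.100803
  f_Brass = 0.17756
Odds = (0.43/0.25) × (0.0162327/0.17756) = 1.72 × 0.0914213 ≈ 0.1572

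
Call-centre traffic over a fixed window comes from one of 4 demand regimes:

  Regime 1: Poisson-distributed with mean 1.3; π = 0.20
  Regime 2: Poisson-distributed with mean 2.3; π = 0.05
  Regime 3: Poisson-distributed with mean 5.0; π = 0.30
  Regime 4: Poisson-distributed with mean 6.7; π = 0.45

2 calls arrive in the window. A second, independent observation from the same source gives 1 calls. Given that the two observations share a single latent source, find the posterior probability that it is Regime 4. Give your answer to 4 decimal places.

0.0050

Apply Bayes' rule: the posterior for each component is proportional to its prior times its likelihood at x.
Since both observations come from the same component, the likelihood for component k is f_k(x₁)·f_k(x₂).
  f_1 = [0.230289] × [0.354291] = 0.0815895
  f_2 = [0.265185] × [0.230595] = 0.0611503
  f_3 = [0.0842243] × [0.0336897] = 0.0028375
  f_4 = [0.0276278] × [0.00824711] = 0.00022785
Multiply by the mixture weights:
  π_1·f_1 = 0.20 × 0.0815895 = 0.0163179
  π_2·f_2 = 0.05 × 0.0611503 = 0.00305752
  π_3·f_3 = 0.30 × 0.0028375 = 0.000851249
  π_4·f_4 = 0.45 × 0.00022785 = 0.000102532
Sum: 0.0163179 + 0.00305752 + 0.000851249 + 0.000102532 = 0.0203292
P(Regime 4 | x₁, x₂) ≈ 0.0050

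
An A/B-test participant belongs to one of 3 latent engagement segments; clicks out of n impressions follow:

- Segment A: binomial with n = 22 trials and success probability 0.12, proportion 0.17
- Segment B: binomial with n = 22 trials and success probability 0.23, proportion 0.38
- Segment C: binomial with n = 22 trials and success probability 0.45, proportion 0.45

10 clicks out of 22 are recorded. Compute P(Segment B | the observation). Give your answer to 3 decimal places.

Posterior ∝ prior × likelihood, so P(k | x) ∝ w_k f_k(x); normalise over all components.
Component likelihoods at x = 10 clicks out of 22:
  p_A = C(22,10)·0.12^10·0.88^12 = 646646·6.19174e-10·0.215671 = 8.63517e-05
  p_B = C(22,10)·0.23^10·0.77^12 = 646646·4.14265e-07·0.0434399 = 0.0116368
  p_C = C(22,10)·0.45^10·0.55^12 = 646646·0.000340506·0.000766218 = 0.168711
Unnormalised posteriors:
  w_A·p_A = 0.17 × 8.63517e-05 = 1.46798e-05
  w_B·p_B = 0.38 × 0.0116368 = 0.00442198
  w_C·p_C = 0.45 × 0.168711 = 0.0759201
Evidence: 1.46798e-05 + 0.00442198 + 0.0759201 = 0.0803567
So the posterior for Segment B is 0.00442198 / 0.0803567 ≈ 0.055.

0.055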